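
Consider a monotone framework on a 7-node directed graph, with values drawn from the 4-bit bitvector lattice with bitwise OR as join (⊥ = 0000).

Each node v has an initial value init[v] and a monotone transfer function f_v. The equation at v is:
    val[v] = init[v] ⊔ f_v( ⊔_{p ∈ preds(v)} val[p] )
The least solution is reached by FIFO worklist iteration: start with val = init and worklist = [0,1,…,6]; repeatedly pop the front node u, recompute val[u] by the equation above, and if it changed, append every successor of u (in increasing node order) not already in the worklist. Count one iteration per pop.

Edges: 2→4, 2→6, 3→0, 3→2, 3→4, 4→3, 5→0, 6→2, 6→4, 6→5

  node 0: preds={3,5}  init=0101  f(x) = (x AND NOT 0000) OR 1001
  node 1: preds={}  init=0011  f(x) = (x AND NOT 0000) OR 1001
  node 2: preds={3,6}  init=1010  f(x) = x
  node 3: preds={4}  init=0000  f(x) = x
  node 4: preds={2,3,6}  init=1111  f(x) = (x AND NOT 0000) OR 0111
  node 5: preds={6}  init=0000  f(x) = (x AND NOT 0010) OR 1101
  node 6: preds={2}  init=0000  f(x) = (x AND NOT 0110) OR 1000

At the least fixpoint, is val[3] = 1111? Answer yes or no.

yes

Trace (15 dequeues):
  [1] u=0 | in 0000 | out 1101 | prev 0101 | push {}
  [2] u=1 | in 0000 | out 1011 | prev 0011 | push {}
  [3] u=2 | in 0000 | out 1010 | ==
  [4] u=3 | in 1111 | out 1111 | prev 0000 | push {0,2}
  [5] u=4 | in 1111 | out 1111 | ==
  [6] u=5 | in 0000 | out 1101 | prev 0000 | push {}
  [7] u=6 | in 1010 | out 1000 | prev 0000 | push {4,5}
  [8] u=0 | in 1111 | out 1111 | prev 1101 | push {}
  [9] u=2 | in 1111 | out 1111 | prev 1010 | push {6}
  [10] u=4 | in 1111 | out 1111 | ==
  [11] u=5 | in 1000 | out 1101 | ==
  [12] u=6 | in 1111 | out 1001 | prev 1000 | push {2,4,5}
  [13] u=2 | in 1111 | out 1111 | ==
  [14] u=4 | in 1111 | out 1111 | ==
  [15] u=5 | in 1001 | out 1101 | ==

Converged values:
  [0] 1111
  [1] 1011
  [2] 1111
  [3] 1111
  [4] 1111
  [5] 1101
  [6] 1001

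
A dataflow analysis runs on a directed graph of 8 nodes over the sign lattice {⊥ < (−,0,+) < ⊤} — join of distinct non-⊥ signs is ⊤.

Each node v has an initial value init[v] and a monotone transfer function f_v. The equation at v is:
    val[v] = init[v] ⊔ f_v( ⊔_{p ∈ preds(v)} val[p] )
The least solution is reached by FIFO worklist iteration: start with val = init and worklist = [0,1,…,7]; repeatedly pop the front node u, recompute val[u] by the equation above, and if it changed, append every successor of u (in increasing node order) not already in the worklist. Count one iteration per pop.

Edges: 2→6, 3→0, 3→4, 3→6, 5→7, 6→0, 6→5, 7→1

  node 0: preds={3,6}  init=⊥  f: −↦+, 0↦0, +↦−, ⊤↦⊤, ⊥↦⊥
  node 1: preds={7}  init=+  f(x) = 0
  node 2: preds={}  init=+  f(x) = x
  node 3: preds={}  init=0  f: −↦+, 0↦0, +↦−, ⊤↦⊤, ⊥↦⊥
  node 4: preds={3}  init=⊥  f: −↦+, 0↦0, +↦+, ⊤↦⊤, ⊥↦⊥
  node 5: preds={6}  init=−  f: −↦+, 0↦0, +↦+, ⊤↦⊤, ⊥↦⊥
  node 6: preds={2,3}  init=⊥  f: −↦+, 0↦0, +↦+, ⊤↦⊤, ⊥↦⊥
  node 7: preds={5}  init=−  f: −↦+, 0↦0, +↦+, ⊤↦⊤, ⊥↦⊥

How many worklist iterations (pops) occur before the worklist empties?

12

Trace (12 dequeues):
  [1] u=0 | in 0 | out 0 | prev ⊥ | push {}
  [2] u=1 | in − | out ⊤ | prev + | push {}
  [3] u=2 | in ⊥ | out + | ==
  [4] u=3 | in ⊥ | out 0 | ==
  [5] u=4 | in 0 | out 0 | prev ⊥ | push {}
  [6] u=5 | in ⊥ | out − | ==
  [7] u=6 | in ⊤ | out ⊤ | prev ⊥ | push {0,5}
  [8] u=7 | in − | out ⊤ | prev − | push {1}
  [9] u=0 | in ⊤ | out ⊤ | prev 0 | push {}
  [10] u=5 | in ⊤ | out ⊤ | prev − | push {7}
  [11] u=1 | in ⊤ | out ⊤ | ==
  [12] u=7 | in ⊤ | out ⊤ | ==

Converged values:
  [0] ⊤
  [1] ⊤
  [2] +
  [3] 0
  [4] 0
  [5] ⊤
  [6] ⊤
  [7] ⊤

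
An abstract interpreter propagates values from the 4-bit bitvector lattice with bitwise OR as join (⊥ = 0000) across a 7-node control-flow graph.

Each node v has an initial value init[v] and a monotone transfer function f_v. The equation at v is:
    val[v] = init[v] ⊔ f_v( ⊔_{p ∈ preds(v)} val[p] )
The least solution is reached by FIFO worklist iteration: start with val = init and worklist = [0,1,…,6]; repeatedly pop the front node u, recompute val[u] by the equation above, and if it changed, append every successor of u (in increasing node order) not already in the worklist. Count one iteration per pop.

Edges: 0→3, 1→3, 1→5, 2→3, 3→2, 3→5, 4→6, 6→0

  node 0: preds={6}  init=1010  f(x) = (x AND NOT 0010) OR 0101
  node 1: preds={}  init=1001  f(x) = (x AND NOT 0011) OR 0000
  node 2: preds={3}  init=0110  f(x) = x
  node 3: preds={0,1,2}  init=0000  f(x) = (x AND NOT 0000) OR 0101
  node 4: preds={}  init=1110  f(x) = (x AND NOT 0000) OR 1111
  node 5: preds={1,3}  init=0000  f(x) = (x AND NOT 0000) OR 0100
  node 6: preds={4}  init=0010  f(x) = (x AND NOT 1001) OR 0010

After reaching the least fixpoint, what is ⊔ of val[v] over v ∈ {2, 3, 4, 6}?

Trace (10 dequeues):
  [1] u=0 | in 0010 | out 1111 | prev 1010 | push {}
  [2] u=1 | in 0000 | out 1001 | ==
  [3] u=2 | in 0000 | out 0110 | ==
  [4] u=3 | in 1111 | out 1111 | prev 0000 | push {2}
  [5] u=4 | in 0000 | out 1111 | prev 1110 | push {}
  [6] u=5 | in 1111 | out 1111 | prev 0000 | push {}
  [7] u=6 | in 1111 | out 0110 | prev 0010 | push {0}
  [8] u=2 | in 1111 | out 1111 | prev 0110 | push {3}
  [9] u=0 | in 0110 | out 1111 | ==
  [10] u=3 | in 1111 | out 1111 | ==

Converged values:
  [0] 1111
  [1] 1001
  [2] 1111
  [3] 1111
  [4] 1111
  [5] 1111
  [6] 0110

1111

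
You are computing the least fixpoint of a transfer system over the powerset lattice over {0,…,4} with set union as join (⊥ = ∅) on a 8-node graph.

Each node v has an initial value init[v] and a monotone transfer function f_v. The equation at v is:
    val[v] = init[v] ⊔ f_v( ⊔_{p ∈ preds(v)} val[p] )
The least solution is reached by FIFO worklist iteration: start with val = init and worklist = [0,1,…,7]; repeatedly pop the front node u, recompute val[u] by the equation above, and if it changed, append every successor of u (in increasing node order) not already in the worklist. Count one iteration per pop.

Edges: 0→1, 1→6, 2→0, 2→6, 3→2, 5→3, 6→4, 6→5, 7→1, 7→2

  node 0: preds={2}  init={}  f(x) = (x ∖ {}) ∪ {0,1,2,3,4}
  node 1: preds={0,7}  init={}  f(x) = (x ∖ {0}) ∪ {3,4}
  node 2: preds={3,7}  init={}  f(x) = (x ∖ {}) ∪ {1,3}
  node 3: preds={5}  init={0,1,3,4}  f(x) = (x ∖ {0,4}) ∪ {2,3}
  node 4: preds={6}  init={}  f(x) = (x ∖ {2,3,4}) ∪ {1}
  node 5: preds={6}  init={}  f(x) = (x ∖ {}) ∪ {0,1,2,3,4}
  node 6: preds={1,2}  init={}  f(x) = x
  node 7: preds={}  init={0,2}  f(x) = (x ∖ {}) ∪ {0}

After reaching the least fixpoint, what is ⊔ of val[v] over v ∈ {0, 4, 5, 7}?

Iteration log — 13 steps:
  step 1. node 0  ⊔preds={}  new={0,1,2,3,4}  old={}  +wl: 
  step 2. node 1  ⊔preds={0,1,2,3,4}  new={1,2,3,4}  old={}  +wl: 
  step 3. node 2  ⊔preds={0,1,2,3,4}  new={0,1,2,3,4}  old={}  +wl: 0
  step 4. node 3  ⊔preds={}  new={0,1,2,3,4}  old={0,1,3,4}  +wl: 2
  step 5. node 4  ⊔preds={}  new={1}  old={}  +wl: 
  step 6. node 5  ⊔preds={}  new={0,1,2,3,4}  old={}  +wl: 3
  step 7. node 6  ⊔preds={0,1,2,3,4}  new={0,1,2,3,4}  old={}  +wl: 4,5
  step 8. node 7  ⊔preds={}  new={0,2}  stable
  step 9. node 0  ⊔preds={0,1,2,3,4}  new={0,1,2,3,4}  stable
  step 10. node 2  ⊔preds={0,1,2,3,4}  new={0,1,2,3,4}  stable
  step 11. node 3  ⊔preds={0,1,2,3,4}  new={0,1,2,3,4}  stable
  step 12. node 4  ⊔preds={0,1,2,3,4}  new={0,1}  old={1}  +wl: 
  step 13. node 5  ⊔preds={0,1,2,3,4}  new={0,1,2,3,4}  stable

Least fixpoint reached:
  node 0: {0,1,2,3,4}
  node 1: {1,2,3,4}
  node 2: {0,1,2,3,4}
  node 3: {0,1,2,3,4}
  node 4: {0,1}
  node 5: {0,1,2,3,4}
  node 6: {0,1,2,3,4}
  node 7: {0,2}

{0,1,2,3,4}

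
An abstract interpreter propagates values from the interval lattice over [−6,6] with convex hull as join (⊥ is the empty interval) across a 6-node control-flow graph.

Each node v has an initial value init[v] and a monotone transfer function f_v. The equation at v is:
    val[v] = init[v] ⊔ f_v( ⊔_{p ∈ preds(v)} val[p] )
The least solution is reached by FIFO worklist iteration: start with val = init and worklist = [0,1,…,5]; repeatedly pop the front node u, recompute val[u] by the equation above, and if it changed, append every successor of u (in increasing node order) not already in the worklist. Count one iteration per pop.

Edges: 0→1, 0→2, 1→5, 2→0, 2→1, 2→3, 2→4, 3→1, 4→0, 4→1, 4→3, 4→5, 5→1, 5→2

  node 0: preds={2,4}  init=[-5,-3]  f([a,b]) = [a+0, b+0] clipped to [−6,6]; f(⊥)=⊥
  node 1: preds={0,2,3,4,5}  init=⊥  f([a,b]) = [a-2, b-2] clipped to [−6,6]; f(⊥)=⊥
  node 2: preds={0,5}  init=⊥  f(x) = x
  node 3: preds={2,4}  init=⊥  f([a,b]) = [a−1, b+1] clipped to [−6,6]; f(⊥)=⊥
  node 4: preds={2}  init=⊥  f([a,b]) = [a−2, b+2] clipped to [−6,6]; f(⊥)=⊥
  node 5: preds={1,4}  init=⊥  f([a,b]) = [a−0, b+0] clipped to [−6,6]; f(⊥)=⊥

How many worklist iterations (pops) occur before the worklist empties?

Trace (54 dequeues):
  [1] u=0 | in ⊥ | out [-5,-3] | ==
  [2] u=1 | in [-5,-3] | out [-6,-5] | prev ⊥ | push {}
  [3] u=2 | in [-5,-3] | out [-5,-3] | prev ⊥ | push {0,1}
  [4] u=3 | in [-5,-3] | out [-6,-2] | prev ⊥ | push {}
  [5] u=4 | in [-5,-3] | out [-6,-1] | prev ⊥ | push {3}
  [6] u=5 | in [-6,-1] | out [-6,-1] | prev ⊥ | push {2}
  [7] u=0 | in [-6,-1] | out [-6,-1] | prev [-5,-3] | push {}
  [8] u=1 | in [-6,-1] | out [-6,-3] | prev [-6,-5] | push {5}
  [9] u=3 | in [-6,-1] | out [-6,0] | prev [-6,-2] | push {1}
  [10] u=2 | in [-6,-1] | out [-6,-1] | prev [-5,-3] | push {0,3,4}
  [11] u=5 | in [-6,-1] | out [-6,-1] | ==
  [12] u=1 | in [-6,0] | out [-6,-2] | prev [-6,-3] | push {5}
  [13] u=0 | in [-6,-1] | out [-6,-1] | ==
  [14] u=3 | in [-6,-1] | out [-6,0] | ==
  [15] u=4 | in [-6,-1] | out [-6,1] | prev [-6,-1] | push {0,1,3}
  [16] u=5 | in [-6,1] | out [-6,1] | prev [-6,-1] | push {2}
  [17] u=0 | in [-6,1] | out [-6,1] | prev [-6,-1] | push {}
  [18] u=1 | in [-6,1] | out [-6,-1] | prev [-6,-2] | push {5}
  [19] u=3 | in [-6,1] | out [-6,2] | prev [-6,0] | push {1}
  [20] u=2 | in [-6,1] | out [-6,1] | prev [-6,-1] | push {0,3,4}
  [21] u=5 | in [-6,1] | out [-6,1] | ==
  [22] u=1 | in [-6,2] | out [-6,0] | prev [-6,-1] | push {5}
  [23] u=0 | in [-6,1] | out [-6,1] | ==
  [24] u=3 | in [-6,1] | out [-6,2] | ==
  [25] u=4 | in [-6,1] | out [-6,3] | prev [-6,1] | push {0,1,3}
  [26] u=5 | in [-6,3] | out [-6,3] | prev [-6,1] | push {2}
  [27] u=0 | in [-6,3] | out [-6,3] | prev [-6,1] | push {}
  [28] u=1 | in [-6,3] | out [-6,1] | prev [-6,0] | push {5}
  [29] u=3 | in [-6,3] | out [-6,4] | prev [-6,2] | push {1}
  [30] u=2 | in [-6,3] | out [-6,3] | prev [-6,1] | push {0,3,4}
  [31] u=5 | in [-6,3] | out [-6,3] | ==
  [32] u=1 | in [-6,4] | out [-6,2] | prev [-6,1] | push {5}
  [33] u=0 | in [-6,3] | out [-6,3] | ==
  [34] u=3 | in [-6,3] | out [-6,4] | ==
  [35] u=4 | in [-6,3] | out [-6,5] | prev [-6,3] | push {0,1,3}
  [36] u=5 | in [-6,5] | out [-6,5] | prev [-6,3] | push {2}
  [37] u=0 | in [-6,5] | out [-6,5] | prev [-6,3] | push {}
  [38] u=1 | in [-6,5] | out [-6,3] | prev [-6,2] | push {5}
  [39] u=3 | in [-6,5] | out [-6,6] | prev [-6,4] | push {1}
  [40] u=2 | in [-6,5] | out [-6,5] | prev [-6,3] | push {0,3,4}
  [41] u=5 | in [-6,5] | out [-6,5] | ==
  [42] u=1 | in [-6,6] | out [-6,4] | prev [-6,3] | push {5}
  [43] u=0 | in [-6,5] | out [-6,5] | ==
  [44] u=3 | in [-6,5] | out [-6,6] | ==
  [45] u=4 | in [-6,5] | out [-6,6] | prev [-6,5] | push {0,1,3}
  [46] u=5 | in [-6,6] | out [-6,6] | prev [-6,5] | push {2}
  [47] u=0 | in [-6,6] | out [-6,6] | prev [-6,5] | push {}
  [48] u=1 | in [-6,6] | out [-6,4] | ==
  [49] u=3 | in [-6,6] | out [-6,6] | ==
  [50] u=2 | in [-6,6] | out [-6,6] | prev [-6,5] | push {0,1,3,4}
  [51] u=0 | in [-6,6] | out [-6,6] | ==
  [52] u=1 | in [-6,6] | out [-6,4] | ==
  [53] u=3 | in [-6,6] | out [-6,6] | ==
  [54] u=4 | in [-6,6] | out [-6,6] | ==

Converged values:
  [0] [-6,6]
  [1] [-6,4]
  [2] [-6,6]
  [3] [-6,6]
  [4] [-6,6]
  [5] [-6,6]

54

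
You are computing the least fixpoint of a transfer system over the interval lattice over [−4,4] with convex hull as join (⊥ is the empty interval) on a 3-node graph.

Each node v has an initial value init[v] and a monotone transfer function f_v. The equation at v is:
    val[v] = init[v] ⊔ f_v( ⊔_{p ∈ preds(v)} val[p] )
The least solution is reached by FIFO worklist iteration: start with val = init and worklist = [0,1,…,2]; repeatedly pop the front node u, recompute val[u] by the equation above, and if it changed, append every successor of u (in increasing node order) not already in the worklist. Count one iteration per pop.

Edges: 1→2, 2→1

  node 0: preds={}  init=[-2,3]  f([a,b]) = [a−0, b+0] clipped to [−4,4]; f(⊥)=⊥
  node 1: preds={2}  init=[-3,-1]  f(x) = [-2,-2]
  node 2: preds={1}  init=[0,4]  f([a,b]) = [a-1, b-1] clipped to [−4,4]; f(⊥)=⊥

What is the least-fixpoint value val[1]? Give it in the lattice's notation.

[-3,-1]

Trace (4 dequeues):
  [1] u=0 | in ⊥ | out [-2,3] | ==
  [2] u=1 | in [0,4] | out [-3,-1] | ==
  [3] u=2 | in [-3,-1] | out [-4,4] | prev [0,4] | push {1}
  [4] u=1 | in [-4,4] | out [-3,-1] | ==

Converged values:
  [0] [-2,3]
  [1] [-3,-1]
  [2] [-4,4]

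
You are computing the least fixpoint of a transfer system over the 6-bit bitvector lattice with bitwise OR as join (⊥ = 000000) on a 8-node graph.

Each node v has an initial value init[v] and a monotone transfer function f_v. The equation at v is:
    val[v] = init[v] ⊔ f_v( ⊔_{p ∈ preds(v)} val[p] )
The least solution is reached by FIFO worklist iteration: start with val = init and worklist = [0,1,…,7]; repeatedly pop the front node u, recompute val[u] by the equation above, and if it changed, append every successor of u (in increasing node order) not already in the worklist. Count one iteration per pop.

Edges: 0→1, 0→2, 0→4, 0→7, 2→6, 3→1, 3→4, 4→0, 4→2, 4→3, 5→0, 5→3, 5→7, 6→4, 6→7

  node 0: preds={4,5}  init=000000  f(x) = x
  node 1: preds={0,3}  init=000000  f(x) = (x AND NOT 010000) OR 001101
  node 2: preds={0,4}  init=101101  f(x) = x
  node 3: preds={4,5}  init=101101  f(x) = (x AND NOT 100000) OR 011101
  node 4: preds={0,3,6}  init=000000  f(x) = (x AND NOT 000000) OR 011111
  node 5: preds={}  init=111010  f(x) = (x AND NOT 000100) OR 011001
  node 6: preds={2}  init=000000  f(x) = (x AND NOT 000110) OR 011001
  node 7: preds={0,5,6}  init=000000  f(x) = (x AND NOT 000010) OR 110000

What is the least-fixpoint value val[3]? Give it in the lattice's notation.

Worklist (15 pops):
  #1 pop 0: in=111010 → 111010 (was 000000); enqueue []
  #2 pop 1: in=111111 → 101111 (was 000000); enqueue []
  #3 pop 2: in=111010 → 111111 (was 101101); enqueue []
  #4 pop 3: in=111010 → 111111 (was 101101); enqueue [1]
  #5 pop 4: in=111111 → 111111 (was 000000); enqueue [0,2,3]
  #6 pop 5: in=000000 → 111011 (was 111010); enqueue []
  #7 pop 6: in=111111 → 111001 (was 000000); enqueue [4]
  #8 pop 7: in=111011 → 111001 (was 000000); enqueue []
  #9 pop 1: in=111111 → 101111 (no change)
  #10 pop 0: in=111111 → 111111 (was 111010); enqueue [1,7]
  #11 pop 2: in=111111 → 111111 (no change)
  #12 pop 3: in=111111 → 111111 (no change)
  #13 pop 4: in=111111 → 111111 (no change)
  #14 pop 1: in=111111 → 101111 (no change)
  #15 pop 7: in=111111 → 111101 (was 111001); enqueue []

Fixpoint:
  val[0] = 111111
  val[1] = 101111
  val[2] = 111111
  val[3] = 111111
  val[4] = 111111
  val[5] = 111011
  val[6] = 111001
  val[7] = 111101

111111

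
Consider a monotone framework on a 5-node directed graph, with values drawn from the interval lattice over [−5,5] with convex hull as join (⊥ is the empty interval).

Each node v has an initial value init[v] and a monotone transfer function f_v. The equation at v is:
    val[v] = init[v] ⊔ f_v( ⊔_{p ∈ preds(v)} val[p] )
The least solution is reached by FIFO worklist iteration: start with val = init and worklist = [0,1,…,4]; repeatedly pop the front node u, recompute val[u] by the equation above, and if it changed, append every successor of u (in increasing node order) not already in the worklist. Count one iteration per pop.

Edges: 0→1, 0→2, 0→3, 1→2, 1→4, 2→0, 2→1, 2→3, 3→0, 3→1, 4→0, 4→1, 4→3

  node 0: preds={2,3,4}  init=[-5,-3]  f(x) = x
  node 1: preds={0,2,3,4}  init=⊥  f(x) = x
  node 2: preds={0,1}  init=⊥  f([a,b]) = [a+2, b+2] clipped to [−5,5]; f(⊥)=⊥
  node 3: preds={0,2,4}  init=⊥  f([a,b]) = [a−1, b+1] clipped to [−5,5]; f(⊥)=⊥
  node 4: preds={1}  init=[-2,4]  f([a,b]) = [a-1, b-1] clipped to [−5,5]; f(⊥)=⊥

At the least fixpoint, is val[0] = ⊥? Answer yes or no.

no

Trace (10 dequeues):
  [1] u=0 | in [-2,4] | out [-5,4] | prev [-5,-3] | push {}
  [2] u=1 | in [-5,4] | out [-5,4] | prev ⊥ | push {}
  [3] u=2 | in [-5,4] | out [-3,5] | prev ⊥ | push {0,1}
  [4] u=3 | in [-5,5] | out [-5,5] | prev ⊥ | push {}
  [5] u=4 | in [-5,4] | out [-5,4] | prev [-2,4] | push {3}
  [6] u=0 | in [-5,5] | out [-5,5] | prev [-5,4] | push {2}
  [7] u=1 | in [-5,5] | out [-5,5] | prev [-5,4] | push {4}
  [8] u=3 | in [-5,5] | out [-5,5] | ==
  [9] u=2 | in [-5,5] | out [-3,5] | ==
  [10] u=4 | in [-5,5] | out [-5,4] | ==

Converged values:
  [0] [-5,5]
  [1] [-5,5]
  [2] [-3,5]
  [3] [-5,5]
  [4] [-5,4]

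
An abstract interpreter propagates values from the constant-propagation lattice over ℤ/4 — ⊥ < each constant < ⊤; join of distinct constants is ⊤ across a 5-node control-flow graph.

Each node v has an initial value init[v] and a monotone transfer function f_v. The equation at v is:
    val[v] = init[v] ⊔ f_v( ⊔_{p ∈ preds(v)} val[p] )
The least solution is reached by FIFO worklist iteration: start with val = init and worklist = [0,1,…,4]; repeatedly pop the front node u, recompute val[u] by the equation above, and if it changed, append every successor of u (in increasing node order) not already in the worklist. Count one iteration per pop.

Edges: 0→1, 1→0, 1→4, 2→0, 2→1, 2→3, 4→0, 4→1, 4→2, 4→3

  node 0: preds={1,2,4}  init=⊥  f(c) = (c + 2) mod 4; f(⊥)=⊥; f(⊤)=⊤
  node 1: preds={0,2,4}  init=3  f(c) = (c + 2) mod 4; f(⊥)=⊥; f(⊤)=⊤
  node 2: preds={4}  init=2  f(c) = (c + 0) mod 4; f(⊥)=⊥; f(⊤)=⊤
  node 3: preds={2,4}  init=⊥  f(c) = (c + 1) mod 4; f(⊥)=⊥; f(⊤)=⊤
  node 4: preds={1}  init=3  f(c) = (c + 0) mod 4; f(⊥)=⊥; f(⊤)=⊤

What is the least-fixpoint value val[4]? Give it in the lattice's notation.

⊤

Trace (9 dequeues):
  [1] u=0 | in ⊤ | out ⊤ | prev ⊥ | push {}
  [2] u=1 | in ⊤ | out ⊤ | prev 3 | push {0}
  [3] u=2 | in 3 | out ⊤ | prev 2 | push {1}
  [4] u=3 | in ⊤ | out ⊤ | prev ⊥ | push {}
  [5] u=4 | in ⊤ | out ⊤ | prev 3 | push {2,3}
  [6] u=0 | in ⊤ | out ⊤ | ==
  [7] u=1 | in ⊤ | out ⊤ | ==
  [8] u=2 | in ⊤ | out ⊤ | ==
  [9] u=3 | in ⊤ | out ⊤ | ==

Converged values:
  [0] ⊤
  [1] ⊤
  [2] ⊤
  [3] ⊤
  [4] ⊤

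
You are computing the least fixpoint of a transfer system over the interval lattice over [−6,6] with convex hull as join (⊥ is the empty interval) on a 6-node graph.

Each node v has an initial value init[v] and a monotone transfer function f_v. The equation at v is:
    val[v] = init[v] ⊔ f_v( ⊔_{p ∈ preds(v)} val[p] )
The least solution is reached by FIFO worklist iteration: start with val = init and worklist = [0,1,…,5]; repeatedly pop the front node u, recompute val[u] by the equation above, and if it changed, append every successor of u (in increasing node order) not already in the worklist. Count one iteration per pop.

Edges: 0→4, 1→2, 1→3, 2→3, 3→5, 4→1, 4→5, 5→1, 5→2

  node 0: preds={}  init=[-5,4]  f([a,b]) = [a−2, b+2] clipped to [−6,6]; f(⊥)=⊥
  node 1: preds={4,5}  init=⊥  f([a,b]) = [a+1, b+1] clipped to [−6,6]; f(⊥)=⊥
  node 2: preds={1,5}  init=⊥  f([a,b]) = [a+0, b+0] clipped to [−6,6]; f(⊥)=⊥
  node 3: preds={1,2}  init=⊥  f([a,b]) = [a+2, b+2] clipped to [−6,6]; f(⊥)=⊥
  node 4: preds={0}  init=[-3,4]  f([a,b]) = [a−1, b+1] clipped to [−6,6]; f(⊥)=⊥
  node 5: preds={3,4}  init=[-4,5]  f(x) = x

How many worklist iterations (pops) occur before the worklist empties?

Worklist (10 pops):
  #1 pop 0: in=⊥ → [-5,4] (no change)
  #2 pop 1: in=[-4,5] → [-3,6] (was ⊥); enqueue []
  #3 pop 2: in=[-4,6] → [-4,6] (was ⊥); enqueue []
  #4 pop 3: in=[-4,6] → [-2,6] (was ⊥); enqueue []
  #5 pop 4: in=[-5,4] → [-6,5] (was [-3,4]); enqueue [1]
  #6 pop 5: in=[-6,6] → [-6,6] (was [-4,5]); enqueue [2]
  #7 pop 1: in=[-6,6] → [-5,6] (was [-3,6]); enqueue [3]
  #8 pop 2: in=[-6,6] → [-6,6] (was [-4,6]); enqueue []
  #9 pop 3: in=[-6,6] → [-4,6] (was [-2,6]); enqueue [5]
  #10 pop 5: in=[-6,6] → [-6,6] (no change)

Fixpoint:
  val[0] = [-5,4]
  val[1] = [-5,6]
  val[2] = [-6,6]
  val[3] = [-4,6]
  val[4] = [-6,5]
  val[5] = [-6,6]

10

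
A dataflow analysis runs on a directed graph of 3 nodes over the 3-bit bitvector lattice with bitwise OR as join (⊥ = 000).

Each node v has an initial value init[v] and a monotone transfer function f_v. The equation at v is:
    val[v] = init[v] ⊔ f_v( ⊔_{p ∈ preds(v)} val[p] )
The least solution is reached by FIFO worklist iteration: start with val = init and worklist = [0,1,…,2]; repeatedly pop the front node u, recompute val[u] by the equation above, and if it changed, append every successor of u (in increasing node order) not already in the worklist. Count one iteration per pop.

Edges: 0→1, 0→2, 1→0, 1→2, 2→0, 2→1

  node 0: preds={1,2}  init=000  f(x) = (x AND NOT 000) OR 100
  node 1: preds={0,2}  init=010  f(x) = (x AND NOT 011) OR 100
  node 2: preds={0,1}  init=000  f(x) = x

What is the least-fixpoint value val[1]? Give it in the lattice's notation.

Iteration log — 5 steps:
  step 1. node 0  ⊔preds=010  new=110  old=000  +wl: 
  step 2. node 1  ⊔preds=110  new=110  old=010  +wl: 0
  step 3. node 2  ⊔preds=110  new=110  old=000  +wl: 1
  step 4. node 0  ⊔preds=110  new=110  stable
  step 5. node 1  ⊔preds=110  new=110  stable

Least fixpoint reached:
  node 0: 110
  node 1: 110
  node 2: 110

110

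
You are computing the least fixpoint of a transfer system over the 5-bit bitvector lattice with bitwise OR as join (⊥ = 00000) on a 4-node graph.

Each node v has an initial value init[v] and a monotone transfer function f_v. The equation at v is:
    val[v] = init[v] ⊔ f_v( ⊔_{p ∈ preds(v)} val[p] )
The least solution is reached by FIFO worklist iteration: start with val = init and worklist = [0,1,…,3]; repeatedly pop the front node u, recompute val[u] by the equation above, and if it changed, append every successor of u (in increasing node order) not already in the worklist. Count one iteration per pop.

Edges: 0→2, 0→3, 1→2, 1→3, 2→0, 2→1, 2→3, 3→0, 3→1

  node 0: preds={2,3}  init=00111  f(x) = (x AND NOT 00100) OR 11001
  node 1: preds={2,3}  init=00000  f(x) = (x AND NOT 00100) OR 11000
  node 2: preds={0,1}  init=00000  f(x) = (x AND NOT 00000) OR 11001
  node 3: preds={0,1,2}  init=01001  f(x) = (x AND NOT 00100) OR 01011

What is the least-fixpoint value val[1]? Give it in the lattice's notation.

11011

Worklist (8 pops):
  #1 pop 0: in=01001 → 11111 (was 00111); enqueue []
  #2 pop 1: in=01001 → 11001 (was 00000); enqueue []
  #3 pop 2: in=11111 → 11111 (was 00000); enqueue [0,1]
  #4 pop 3: in=11111 → 11011 (was 01001); enqueue []
  #5 pop 0: in=11111 → 11111 (no change)
  #6 pop 1: in=11111 → 11011 (was 11001); enqueue [2,3]
  #7 pop 2: in=11111 → 11111 (no change)
  #8 pop 3: in=11111 → 11011 (no change)

Fixpoint:
  val[0] = 11111
  val[1] = 11011
  val[2] = 11111
  val[3] = 11011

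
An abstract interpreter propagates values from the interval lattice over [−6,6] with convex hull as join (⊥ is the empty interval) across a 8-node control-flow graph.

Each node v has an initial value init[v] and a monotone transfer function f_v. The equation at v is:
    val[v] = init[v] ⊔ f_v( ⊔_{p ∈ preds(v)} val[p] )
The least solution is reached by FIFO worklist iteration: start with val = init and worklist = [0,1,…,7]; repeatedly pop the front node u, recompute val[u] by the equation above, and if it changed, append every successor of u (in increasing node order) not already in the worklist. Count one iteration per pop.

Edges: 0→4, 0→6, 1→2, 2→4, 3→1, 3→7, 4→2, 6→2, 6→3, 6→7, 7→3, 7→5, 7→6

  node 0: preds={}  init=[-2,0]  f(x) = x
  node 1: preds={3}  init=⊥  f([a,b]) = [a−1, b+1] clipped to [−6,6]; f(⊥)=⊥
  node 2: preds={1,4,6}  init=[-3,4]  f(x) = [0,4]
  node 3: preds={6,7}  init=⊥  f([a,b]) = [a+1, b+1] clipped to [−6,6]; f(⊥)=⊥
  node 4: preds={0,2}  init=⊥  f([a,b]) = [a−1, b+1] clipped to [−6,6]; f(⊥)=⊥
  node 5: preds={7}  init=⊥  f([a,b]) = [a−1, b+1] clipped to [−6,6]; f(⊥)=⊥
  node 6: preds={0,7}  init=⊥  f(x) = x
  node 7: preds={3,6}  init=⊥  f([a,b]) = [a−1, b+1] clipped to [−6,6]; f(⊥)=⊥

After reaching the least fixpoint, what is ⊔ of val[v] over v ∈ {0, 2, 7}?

[-6,6]

Worklist (34 pops):
  #1 pop 0: in=⊥ → [-2,0] (no change)
  #2 pop 1: in=⊥ → ⊥ (no change)
  #3 pop 2: in=⊥ → [-3,4] (no change)
  #4 pop 3: in=⊥ → ⊥ (no change)
  #5 pop 4: in=[-3,4] → [-4,5] (was ⊥); enqueue [2]
  #6 pop 5: in=⊥ → ⊥ (no change)
  #7 pop 6: in=[-2,0] → [-2,0] (was ⊥); enqueue [3]
  #8 pop 7: in=[-2,0] → [-3,1] (was ⊥); enqueue [5,6]
  #9 pop 2: in=[-4,5] → [-3,4] (no change)
  #10 pop 3: in=[-3,1] → [-2,2] (was ⊥); enqueue [1,7]
  #11 pop 5: in=[-3,1] → [-4,2] (was ⊥); enqueue []
  #12 pop 6: in=[-3,1] → [-3,1] (was [-2,0]); enqueue [2,3]
  #13 pop 1: in=[-2,2] → [-3,3] (was ⊥); enqueue []
  #14 pop 7: in=[-3,2] → [-4,3] (was [-3,1]); enqueue [5,6]
  #15 pop 2: in=[-4,5] → [-3,4] (no change)
  #16 pop 3: in=[-4,3] → [-3,4] (was [-2,2]); enqueue [1,7]
  #17 pop 5: in=[-4,3] → [-5,4] (was [-4,2]); enqueue []
  #18 pop 6: in=[-4,3] → [-4,3] (was [-3,1]); enqueue [2,3]
  #19 pop 1: in=[-3,4] → [-4,5] (was [-3,3]); enqueue []
  #20 pop 7: in=[-4,4] → [-5,5] (was [-4,3]); enqueue [5,6]
  #21 pop 2: in=[-4,5] → [-3,4] (no change)
  #22 pop 3: in=[-5,5] → [-4,6] (was [-3,4]); enqueue [1,7]
  #23 pop 5: in=[-5,5] → [-6,6] (was [-5,4]); enqueue []
  #24 pop 6: in=[-5,5] → [-5,5] (was [-4,3]); enqueue [2,3]
  #25 pop 1: in=[-4,6] → [-5,6] (was [-4,5]); enqueue []
  #26 pop 7: in=[-5,6] → [-6,6] (was [-5,5]); enqueue [5,6]
  #27 pop 2: in=[-5,6] → [-3,4] (no change)
  #28 pop 3: in=[-6,6] → [-5,6] (was [-4,6]); enqueue [1,7]
  #29 pop 5: in=[-6,6] → [-6,6] (no change)
  #30 pop 6: in=[-6,6] → [-6,6] (was [-5,5]); enqueue [2,3]
  #31 pop 1: in=[-5,6] → [-6,6] (was [-5,6]); enqueue []
  #32 pop 7: in=[-6,6] → [-6,6] (no change)
  #33 pop 2: in=[-6,6] → [-3,4] (no change)
  #34 pop 3: in=[-6,6] → [-5,6] (no change)

Fixpoint:
  val[0] = [-2,0]
  val[1] = [-6,6]
  val[2] = [-3,4]
  val[3] = [-5,6]
  val[4] = [-4,5]
  val[5] = [-6,6]
  val[6] = [-6,6]
  val[7] = [-6,6]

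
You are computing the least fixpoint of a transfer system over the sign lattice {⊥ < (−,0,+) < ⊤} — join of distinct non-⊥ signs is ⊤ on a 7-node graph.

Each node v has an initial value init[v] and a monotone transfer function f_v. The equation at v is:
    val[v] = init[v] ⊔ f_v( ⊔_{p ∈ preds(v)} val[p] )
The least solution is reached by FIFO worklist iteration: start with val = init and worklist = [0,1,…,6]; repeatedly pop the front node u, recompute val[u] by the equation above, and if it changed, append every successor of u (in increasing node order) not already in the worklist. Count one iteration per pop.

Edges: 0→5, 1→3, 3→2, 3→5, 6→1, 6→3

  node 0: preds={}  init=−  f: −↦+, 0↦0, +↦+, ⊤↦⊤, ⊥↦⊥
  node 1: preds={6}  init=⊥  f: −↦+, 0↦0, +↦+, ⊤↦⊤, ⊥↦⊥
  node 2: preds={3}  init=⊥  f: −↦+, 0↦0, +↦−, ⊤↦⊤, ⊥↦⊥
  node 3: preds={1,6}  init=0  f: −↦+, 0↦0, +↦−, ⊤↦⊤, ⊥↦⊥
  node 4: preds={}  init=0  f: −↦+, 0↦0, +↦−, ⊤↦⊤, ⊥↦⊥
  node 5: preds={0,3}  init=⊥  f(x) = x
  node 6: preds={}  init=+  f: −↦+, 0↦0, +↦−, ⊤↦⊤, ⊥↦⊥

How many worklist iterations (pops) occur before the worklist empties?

Iteration log — 8 steps:
  step 1. node 0  ⊔preds=⊥  new=−  stable
  step 2. node 1  ⊔preds=+  new=+  old=⊥  +wl: 
  step 3. node 2  ⊔preds=0  new=0  old=⊥  +wl: 
  step 4. node 3  ⊔preds=+  new=⊤  old=0  +wl: 2
  step 5. node 4  ⊔preds=⊥  new=0  stable
  step 6. node 5  ⊔preds=⊤  new=⊤  old=⊥  +wl: 
  step 7. node 6  ⊔preds=⊥  new=+  stable
  step 8. node 2  ⊔preds=⊤  new=⊤  old=0  +wl: 

Least fixpoint reached:
  node 0: −
  node 1: +
  node 2: ⊤
  node 3: ⊤
  node 4: 0
  node 5: ⊤
  node 6: +

8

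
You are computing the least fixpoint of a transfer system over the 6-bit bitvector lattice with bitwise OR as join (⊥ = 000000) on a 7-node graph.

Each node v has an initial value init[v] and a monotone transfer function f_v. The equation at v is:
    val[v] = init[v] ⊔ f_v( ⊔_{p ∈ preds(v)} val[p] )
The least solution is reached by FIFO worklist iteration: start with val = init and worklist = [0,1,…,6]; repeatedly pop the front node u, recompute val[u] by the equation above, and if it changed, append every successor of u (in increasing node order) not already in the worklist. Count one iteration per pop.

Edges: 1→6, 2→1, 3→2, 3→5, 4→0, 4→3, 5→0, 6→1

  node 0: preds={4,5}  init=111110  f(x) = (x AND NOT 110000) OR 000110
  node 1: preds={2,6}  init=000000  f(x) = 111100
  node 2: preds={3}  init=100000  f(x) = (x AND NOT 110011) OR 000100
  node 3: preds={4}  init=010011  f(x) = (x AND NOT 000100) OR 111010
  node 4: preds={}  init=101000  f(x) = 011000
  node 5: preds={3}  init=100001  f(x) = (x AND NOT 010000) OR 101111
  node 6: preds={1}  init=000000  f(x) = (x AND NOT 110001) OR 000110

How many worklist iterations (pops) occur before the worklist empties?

Iteration log — 12 steps:
  step 1. node 0  ⊔preds=101001  new=111111  old=111110  +wl: 
  step 2. node 1  ⊔preds=100000  new=111100  old=000000  +wl: 
  step 3. node 2  ⊔preds=010011  new=100100  old=100000  +wl: 1
  step 4. node 3  ⊔preds=101000  new=111011  old=010011  +wl: 2
  step 5. node 4  ⊔preds=000000  new=111000  old=101000  +wl: 0,3
  step 6. node 5  ⊔preds=111011  new=101111  old=100001  +wl: 
  step 7. node 6  ⊔preds=111100  new=001110  old=000000  +wl: 
  step 8. node 1  ⊔preds=101110  new=111100  stable
  step 9. node 2  ⊔preds=111011  new=101100  old=100100  +wl: 1
  step 10. node 0  ⊔preds=111111  new=111111  stable
  step 11. node 3  ⊔preds=111000  new=111011  stable
  step 12. node 1  ⊔preds=101110  new=111100  stable

Least fixpoint reached:
  node 0: 111111
  node 1: 111100
  node 2: 101100
  node 3: 111011
  node 4: 111000
  node 5: 101111
  node 6: 001110

12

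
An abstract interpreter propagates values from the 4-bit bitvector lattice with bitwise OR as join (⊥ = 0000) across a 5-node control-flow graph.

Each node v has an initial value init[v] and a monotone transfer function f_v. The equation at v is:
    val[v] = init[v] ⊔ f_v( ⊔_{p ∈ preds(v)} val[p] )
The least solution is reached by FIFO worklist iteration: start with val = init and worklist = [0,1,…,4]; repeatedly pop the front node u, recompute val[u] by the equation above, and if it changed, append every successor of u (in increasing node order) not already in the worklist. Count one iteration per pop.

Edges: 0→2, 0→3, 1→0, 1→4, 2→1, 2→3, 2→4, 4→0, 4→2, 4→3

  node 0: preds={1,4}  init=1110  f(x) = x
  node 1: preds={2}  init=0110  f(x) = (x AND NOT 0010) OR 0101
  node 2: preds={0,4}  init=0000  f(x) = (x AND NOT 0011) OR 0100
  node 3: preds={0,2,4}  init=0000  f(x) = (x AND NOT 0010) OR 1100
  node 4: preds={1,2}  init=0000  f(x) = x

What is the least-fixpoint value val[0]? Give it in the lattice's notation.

1111

Iteration log — 11 steps:
  step 1. node 0  ⊔preds=0110  new=1110  stable
  step 2. node 1  ⊔preds=0000  new=0111  old=0110  +wl: 0
  step 3. node 2  ⊔preds=1110  new=1100  old=0000  +wl: 1
  step 4. node 3  ⊔preds=1110  new=1100  old=0000  +wl: 
  step 5. node 4  ⊔preds=1111  new=1111  old=0000  +wl: 2,3
  step 6. node 0  ⊔preds=1111  new=1111  old=1110  +wl: 
  step 7. node 1  ⊔preds=1100  new=1111  old=0111  +wl: 0,4
  step 8. node 2  ⊔preds=1111  new=1100  stable
  step 9. node 3  ⊔preds=1111  new=1101  old=1100  +wl: 
  step 10. node 0  ⊔preds=1111  new=1111  stable
  step 11. node 4  ⊔preds=1111  new=1111  stable

Least fixpoint reached:
  node 0: 1111
  node 1: 1111
  node 2: 1100
  node 3: 1101
  node 4: 1111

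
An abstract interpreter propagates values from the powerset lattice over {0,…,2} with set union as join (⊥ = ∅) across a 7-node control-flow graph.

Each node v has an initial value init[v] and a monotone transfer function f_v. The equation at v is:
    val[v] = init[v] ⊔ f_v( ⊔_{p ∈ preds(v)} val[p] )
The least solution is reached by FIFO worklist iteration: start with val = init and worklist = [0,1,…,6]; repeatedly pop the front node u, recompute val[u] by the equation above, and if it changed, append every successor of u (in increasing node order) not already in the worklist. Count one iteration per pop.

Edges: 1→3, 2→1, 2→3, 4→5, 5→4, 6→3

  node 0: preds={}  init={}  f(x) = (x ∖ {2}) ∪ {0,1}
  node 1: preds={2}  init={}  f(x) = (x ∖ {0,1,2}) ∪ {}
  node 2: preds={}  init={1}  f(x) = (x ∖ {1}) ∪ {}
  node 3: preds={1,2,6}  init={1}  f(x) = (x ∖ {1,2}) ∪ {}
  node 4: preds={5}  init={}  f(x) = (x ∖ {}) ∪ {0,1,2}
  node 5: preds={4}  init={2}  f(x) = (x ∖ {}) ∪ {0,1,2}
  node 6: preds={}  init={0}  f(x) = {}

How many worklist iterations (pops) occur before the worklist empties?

Trace (8 dequeues):
  [1] u=0 | in {} | out {0,1} | prev {} | push {}
  [2] u=1 | in {1} | out {} | ==
  [3] u=2 | in {} | out {1} | ==
  [4] u=3 | in {0,1} | out {0,1} | prev {1} | push {}
  [5] u=4 | in {2} | out {0,1,2} | prev {} | push {}
  [6] u=5 | in {0,1,2} | out {0,1,2} | prev {2} | push {4}
  [7] u=6 | in {} | out {0} | ==
  [8] u=4 | in {0,1,2} | out {0,1,2} | ==

Converged values:
  [0] {0,1}
  [1] {}
  [2] {1}
  [3] {0,1}
  [4] {0,1,2}
  [5] {0,1,2}
  [6] {0}

8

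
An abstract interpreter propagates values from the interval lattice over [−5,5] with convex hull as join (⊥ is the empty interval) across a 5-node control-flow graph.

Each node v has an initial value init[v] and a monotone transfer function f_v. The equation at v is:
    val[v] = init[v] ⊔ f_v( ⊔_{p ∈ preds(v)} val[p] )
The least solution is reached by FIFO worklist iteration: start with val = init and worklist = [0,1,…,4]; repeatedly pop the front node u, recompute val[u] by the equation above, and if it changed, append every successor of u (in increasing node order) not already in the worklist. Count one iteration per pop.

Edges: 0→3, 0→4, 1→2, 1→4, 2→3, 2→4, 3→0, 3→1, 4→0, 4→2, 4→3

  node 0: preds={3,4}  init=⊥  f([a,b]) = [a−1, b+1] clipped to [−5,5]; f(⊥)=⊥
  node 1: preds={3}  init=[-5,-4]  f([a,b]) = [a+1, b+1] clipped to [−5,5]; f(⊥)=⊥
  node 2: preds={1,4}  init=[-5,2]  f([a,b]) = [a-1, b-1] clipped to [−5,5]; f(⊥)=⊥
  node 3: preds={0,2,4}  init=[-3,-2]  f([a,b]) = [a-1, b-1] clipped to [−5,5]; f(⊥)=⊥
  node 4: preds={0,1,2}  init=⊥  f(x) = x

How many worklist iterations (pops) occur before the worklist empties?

25

Iteration log — 25 steps:
  step 1. node 0  ⊔preds=[-3,-2]  new=[-4,-1]  old=⊥  +wl: 
  step 2. node 1  ⊔preds=[-3,-2]  new=[-5,-1]  old=[-5,-4]  +wl: 
  step 3. node 2  ⊔preds=[-5,-1]  new=[-5,2]  stable
  step 4. node 3  ⊔preds=[-5,2]  new=[-5,1]  old=[-3,-2]  +wl: 0,1
  step 5. node 4  ⊔preds=[-5,2]  new=[-5,2]  old=⊥  +wl: 2,3
  step 6. node 0  ⊔preds=[-5,2]  new=[-5,3]  old=[-4,-1]  +wl: 4
  step 7. node 1  ⊔preds=[-5,1]  new=[-5,2]  old=[-5,-1]  +wl: 
  step 8. node 2  ⊔preds=[-5,2]  new=[-5,2]  stable
  step 9. node 3  ⊔preds=[-5,3]  new=[-5,2]  old=[-5,1]  +wl: 0,1
  step 10. node 4  ⊔preds=[-5,3]  new=[-5,3]  old=[-5,2]  +wl: 2,3
  step 11. node 0  ⊔preds=[-5,3]  new=[-5,4]  old=[-5,3]  +wl: 4
  step 12. node 1  ⊔preds=[-5,2]  new=[-5,3]  old=[-5,2]  +wl: 
  step 13. node 2  ⊔preds=[-5,3]  new=[-5,2]  stable
  step 14. node 3  ⊔preds=[-5,4]  new=[-5,3]  old=[-5,2]  +wl: 0,1
  step 15. node 4  ⊔preds=[-5,4]  new=[-5,4]  old=[-5,3]  +wl: 2,3
  step 16. node 0  ⊔preds=[-5,4]  new=[-5,5]  old=[-5,4]  +wl: 4
  step 17. node 1  ⊔preds=[-5,3]  new=[-5,4]  old=[-5,3]  +wl: 
  step 18. node 2  ⊔preds=[-5,4]  new=[-5,3]  old=[-5,2]  +wl: 
  step 19. node 3  ⊔preds=[-5,5]  new=[-5,4]  old=[-5,3]  +wl: 0,1
  step 20. node 4  ⊔preds=[-5,5]  new=[-5,5]  old=[-5,4]  +wl: 2,3
  step 21. node 0  ⊔preds=[-5,5]  new=[-5,5]  stable
  step 22. node 1  ⊔preds=[-5,4]  new=[-5,5]  old=[-5,4]  +wl: 4
  step 23. node 2  ⊔preds=[-5,5]  new=[-5,4]  old=[-5,3]  +wl: 
  step 24. node 3  ⊔preds=[-5,5]  new=[-5,4]  stable
  step 25. node 4  ⊔preds=[-5,5]  new=[-5,5]  stable

Least fixpoint reached:
  node 0: [-5,5]
  node 1: [-5,5]
  node 2: [-5,4]
  node 3: [-5,4]
  node 4: [-5,5]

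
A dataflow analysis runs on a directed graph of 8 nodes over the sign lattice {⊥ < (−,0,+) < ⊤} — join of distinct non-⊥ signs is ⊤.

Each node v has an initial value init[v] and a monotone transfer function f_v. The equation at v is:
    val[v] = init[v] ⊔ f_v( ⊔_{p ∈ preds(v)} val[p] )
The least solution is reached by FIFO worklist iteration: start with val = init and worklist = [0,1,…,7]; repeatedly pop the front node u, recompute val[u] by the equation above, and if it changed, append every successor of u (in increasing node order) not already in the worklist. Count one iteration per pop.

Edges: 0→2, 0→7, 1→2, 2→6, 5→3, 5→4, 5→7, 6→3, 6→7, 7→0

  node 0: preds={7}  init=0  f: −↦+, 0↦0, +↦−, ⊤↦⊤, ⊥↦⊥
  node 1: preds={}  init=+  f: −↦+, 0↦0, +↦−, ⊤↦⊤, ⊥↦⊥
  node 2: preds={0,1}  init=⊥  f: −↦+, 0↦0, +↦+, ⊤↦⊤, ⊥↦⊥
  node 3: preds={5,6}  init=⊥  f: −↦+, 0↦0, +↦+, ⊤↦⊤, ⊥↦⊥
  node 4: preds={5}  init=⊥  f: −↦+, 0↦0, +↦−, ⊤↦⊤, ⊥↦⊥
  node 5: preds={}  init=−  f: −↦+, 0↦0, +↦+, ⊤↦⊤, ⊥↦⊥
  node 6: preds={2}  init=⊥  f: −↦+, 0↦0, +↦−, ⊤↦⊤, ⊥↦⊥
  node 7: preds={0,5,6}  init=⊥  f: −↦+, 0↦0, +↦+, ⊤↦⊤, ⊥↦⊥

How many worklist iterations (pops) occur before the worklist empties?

12

Iteration log — 12 steps:
  step 1. node 0  ⊔preds=⊥  new=0  stable
  step 2. node 1  ⊔preds=⊥  new=+  stable
  step 3. node 2  ⊔preds=⊤  new=⊤  old=⊥  +wl: 
  step 4. node 3  ⊔preds=−  new=+  old=⊥  +wl: 
  step 5. node 4  ⊔preds=−  new=+  old=⊥  +wl: 
  step 6. node 5  ⊔preds=⊥  new=−  stable
  step 7. node 6  ⊔preds=⊤  new=⊤  old=⊥  +wl: 3
  step 8. node 7  ⊔preds=⊤  new=⊤  old=⊥  +wl: 0
  step 9. node 3  ⊔preds=⊤  new=⊤  old=+  +wl: 
  step 10. node 0  ⊔preds=⊤  new=⊤  old=0  +wl: 2,7
  step 11. node 2  ⊔preds=⊤  new=⊤  stable
  step 12. node 7  ⊔preds=⊤  new=⊤  stable

Least fixpoint reached:
  node 0: ⊤
  node 1: +
  node 2: ⊤
  node 3: ⊤
  node 4: +
  node 5: −
  node 6: ⊤
  node 7: ⊤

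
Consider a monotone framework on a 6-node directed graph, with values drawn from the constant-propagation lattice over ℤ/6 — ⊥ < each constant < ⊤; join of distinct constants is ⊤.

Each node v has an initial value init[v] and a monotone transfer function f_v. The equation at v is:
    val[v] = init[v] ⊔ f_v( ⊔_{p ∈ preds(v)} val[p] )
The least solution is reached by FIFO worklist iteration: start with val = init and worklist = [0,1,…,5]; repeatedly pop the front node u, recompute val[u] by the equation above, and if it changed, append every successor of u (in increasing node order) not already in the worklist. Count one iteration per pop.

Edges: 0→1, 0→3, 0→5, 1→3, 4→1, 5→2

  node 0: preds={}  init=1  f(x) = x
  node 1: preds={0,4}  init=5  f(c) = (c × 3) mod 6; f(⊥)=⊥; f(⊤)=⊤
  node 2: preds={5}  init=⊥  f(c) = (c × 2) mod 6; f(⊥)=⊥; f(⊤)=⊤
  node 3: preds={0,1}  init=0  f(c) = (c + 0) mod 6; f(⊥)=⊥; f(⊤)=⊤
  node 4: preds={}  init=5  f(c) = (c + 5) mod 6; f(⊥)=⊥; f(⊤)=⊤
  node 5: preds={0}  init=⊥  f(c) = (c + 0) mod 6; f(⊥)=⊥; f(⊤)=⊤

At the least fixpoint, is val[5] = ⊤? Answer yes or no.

Worklist (7 pops):
  #1 pop 0: in=⊥ → 1 (no change)
  #2 pop 1: in=⊤ → ⊤ (was 5); enqueue []
  #3 pop 2: in=⊥ → ⊥ (no change)
  #4 pop 3: in=⊤ → ⊤ (was 0); enqueue []
  #5 pop 4: in=⊥ → 5 (no change)
  #6 pop 5: in=1 → 1 (was ⊥); enqueue [2]
  #7 pop 2: in=1 → 2 (was ⊥); enqueue []

Fixpoint:
  val[0] = 1
  val[1] = ⊤
  val[2] = 2
  val[3] = ⊤
  val[4] = 5
  val[5] = 1

no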